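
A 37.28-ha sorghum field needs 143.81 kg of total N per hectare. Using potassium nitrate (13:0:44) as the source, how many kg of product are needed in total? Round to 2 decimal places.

41240.28 kg

Product per hectare = 143.81 / 13% = 1106.23 kg.
Total product = 1106.23 × 37.28 = 41240.283 kg.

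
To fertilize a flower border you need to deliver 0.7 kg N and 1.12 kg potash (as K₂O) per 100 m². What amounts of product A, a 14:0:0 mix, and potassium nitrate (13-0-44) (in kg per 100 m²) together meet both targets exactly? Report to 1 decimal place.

Per-100 m² balance (a = product A, b = potassium nitrate):
N: 0.14·a + 0.13·b = 0.7
K₂O: 0·a + 0.44·b = 1.12
Solving simultaneously: a = 2.63636, b = 2.54545.

2.6 kg product A, 2.5 kg potassium nitrate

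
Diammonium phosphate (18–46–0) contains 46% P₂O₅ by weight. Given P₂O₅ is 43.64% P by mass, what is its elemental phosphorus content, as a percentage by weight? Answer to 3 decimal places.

20.074% P

%P = 46 × 0.4364 = 20.0744%.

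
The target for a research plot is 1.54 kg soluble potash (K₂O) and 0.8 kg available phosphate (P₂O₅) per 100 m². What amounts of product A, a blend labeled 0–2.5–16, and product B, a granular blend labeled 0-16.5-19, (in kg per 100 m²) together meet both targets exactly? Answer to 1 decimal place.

4.7 kg product A, 4.1 kg product B

With a, b = kg per 100 m² of product A and product B:
K₂O: 0.16·a + 0.19·b = 1.54
P₂O₅: 0.025·a + 0.165·b = 0.8
Eliminate b: (row1) − 0.19/0.165·(row2) → 0.131212·a = 0.618788, so a = 4.71594.
Then b = (0.8 − 0.025·4.71594) / 0.165 = 4.13395.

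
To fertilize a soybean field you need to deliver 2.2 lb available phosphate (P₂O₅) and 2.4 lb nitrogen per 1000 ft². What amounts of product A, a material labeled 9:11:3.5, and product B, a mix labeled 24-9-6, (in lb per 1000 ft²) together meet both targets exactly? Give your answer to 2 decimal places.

Let a = lb of product A, b = lb of product B (per 1000 ft²).
P₂O₅: 0.11·a + 0.09·b = 2.2
N: 0.09·a + 0.24·b = 2.4
Solving simultaneously: a = 17.0492, b = 3.60656.

17.05 lb product A, 3.61 lb product B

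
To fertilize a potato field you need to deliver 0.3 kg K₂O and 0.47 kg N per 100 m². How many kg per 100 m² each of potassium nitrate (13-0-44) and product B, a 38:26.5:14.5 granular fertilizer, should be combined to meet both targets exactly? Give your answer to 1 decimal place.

Let a = kg of potassium nitrate, b = kg of product B (per 100 m²).
K₂O: 0.44·a + 0.145·b = 0.3
N: 0.13·a + 0.38·b = 0.47
From row1: a = (0.3 − 0.145·b) / 0.44.
Into row2: 0.13·(0.3 − 0.145·b)/0.44 + 0.38·b = 0.47 → b = 1.13111, a = 0.309066.

0.3 kg potassium nitrate, 1.1 kg product B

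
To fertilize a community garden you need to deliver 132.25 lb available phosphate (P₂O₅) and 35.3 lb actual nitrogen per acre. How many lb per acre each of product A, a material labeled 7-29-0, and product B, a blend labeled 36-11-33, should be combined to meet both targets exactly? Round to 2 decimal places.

452.19 lb product A, 10.13 lb product B

With a, b = lb per acre of product A and product B:
P₂O₅: 0.29·a + 0.11·b = 132.25
N: 0.07·a + 0.36·b = 35.3
Eliminate a: (row1) − 0.29/0.07·(row2) → -1.38143·b = -13.9929, so b = 10.1293.
Back-substitute: a = (132.25 − 0.11·10.1293) / 0.29 = 452.192.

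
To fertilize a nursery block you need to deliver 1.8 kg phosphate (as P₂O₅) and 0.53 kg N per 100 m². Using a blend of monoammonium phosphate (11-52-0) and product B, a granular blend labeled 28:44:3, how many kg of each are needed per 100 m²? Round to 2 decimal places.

Let a = kg of monoammonium phosphate, b = kg of product B (per 100 m²).
P₂O₅: 0.52·a + 0.44·b = 1.8
N: 0.11·a + 0.28·b = 0.53
Eliminate b: (row1) − 0.44/0.28·(row2) → 0.347143·a = 0.967143, so a = 2.78601.
Then b = (0.53 − 0.11·2.78601) / 0.28 = 0.798354.

2.79 kg monoammonium phosphate, 0.80 kg product B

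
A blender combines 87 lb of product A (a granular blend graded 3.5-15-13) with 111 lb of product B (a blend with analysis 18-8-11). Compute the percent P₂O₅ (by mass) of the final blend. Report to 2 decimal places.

Total mass = 87 + 111 = 198 lb.
P₂O₅ mass = 15%×87 + 8%×111 = 21.93 lb.
% P₂O₅ = 21.93 / 198 = 11.0758%.

11.08% P₂O₅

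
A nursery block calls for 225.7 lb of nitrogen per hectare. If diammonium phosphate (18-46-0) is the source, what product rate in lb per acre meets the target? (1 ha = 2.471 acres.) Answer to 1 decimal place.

507.4 lb of product per acre

Product per hectare = 225.7 / 18% = 1253.89 lb.
Convert to per acre: 1253.89 × 0.404694 = 507.442 lb.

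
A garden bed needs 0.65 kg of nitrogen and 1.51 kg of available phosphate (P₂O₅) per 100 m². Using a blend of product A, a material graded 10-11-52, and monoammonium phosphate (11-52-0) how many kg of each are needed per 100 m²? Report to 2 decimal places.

With a, b = kg per 100 m² of product A and monoammonium phosphate:
N: 0.1·a + 0.11·b = 0.65
P₂O₅: 0.11·a + 0.52·b = 1.51
Eliminate a: (row1) − 0.1/0.11·(row2) → -0.362727·b = -0.722727, so b = 1.99248.
Back-substitute: a = (0.65 − 0.11·1.99248) / 0.1 = 4.30827.

4.31 kg product A, 1.99 kg monoammonium phosphate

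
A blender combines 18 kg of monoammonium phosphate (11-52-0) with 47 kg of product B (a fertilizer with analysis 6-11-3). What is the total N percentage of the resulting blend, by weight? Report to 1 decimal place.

Total mass = 18 + 47 = 65 kg.
N mass = 11%×18 + 6%×47 = 4.8 kg.
% N = 4.8 / 65 = 7.38462%.

7.4% N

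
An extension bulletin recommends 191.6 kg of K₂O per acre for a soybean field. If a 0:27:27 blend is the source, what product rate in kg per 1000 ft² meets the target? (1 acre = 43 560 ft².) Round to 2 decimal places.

16.29 kg of product per thousand sq ft

Product per acre = 191.6 / 27% = 709.63 kg.
Convert to per 1000 ft²: 709.63 × 0.0229568 = 16.2909 kg.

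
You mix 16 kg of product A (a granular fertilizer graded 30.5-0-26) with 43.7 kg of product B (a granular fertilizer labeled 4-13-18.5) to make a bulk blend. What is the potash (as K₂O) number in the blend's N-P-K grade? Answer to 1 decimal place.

Total mass = 16 + 43.7 = 59.7 kg.
K₂O mass = 26%×16 + 18.5%×43.7 = 12.2445 kg.
% K₂O = 12.2445 / 59.7 = 20.5101%.

20.5% K₂O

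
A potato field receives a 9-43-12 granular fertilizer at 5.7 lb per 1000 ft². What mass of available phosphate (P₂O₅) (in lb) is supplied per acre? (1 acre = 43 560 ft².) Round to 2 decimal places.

106.77 lb P₂O₅ per acre

P₂O₅ per 1000 ft² = 5.7 × 43% = 2.451 lb.
Convert to per acre: 2.451 × 43.56 = 106.766 lb.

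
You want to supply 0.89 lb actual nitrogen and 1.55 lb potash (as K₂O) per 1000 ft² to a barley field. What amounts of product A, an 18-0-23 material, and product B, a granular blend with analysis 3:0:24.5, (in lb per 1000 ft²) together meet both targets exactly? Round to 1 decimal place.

4.6 lb product A, 2.0 lb product B

Let a = lb of product A, b = lb of product B (per 1000 ft²).
N: 0.18·a + 0.03·b = 0.89
K₂O: 0.23·a + 0.245·b = 1.55
Solving simultaneously: a = 4.61156, b = 1.99731.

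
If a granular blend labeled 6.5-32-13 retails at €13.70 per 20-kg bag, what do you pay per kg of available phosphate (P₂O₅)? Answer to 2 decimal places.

P₂O₅ in bag = 20 × 32% = 6.4 kg.
Cost per kg P₂O₅ = €13.70 / 6.4 = €2.1406.

€2.14 per kg P₂O₅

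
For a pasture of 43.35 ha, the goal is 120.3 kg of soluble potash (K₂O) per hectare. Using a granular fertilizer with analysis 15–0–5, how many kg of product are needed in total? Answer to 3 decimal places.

104300.100 kg

Product per hectare = 120.3 / 5% = 2406 kg.
Total product = 2406 × 43.35 = 104300.1 kg.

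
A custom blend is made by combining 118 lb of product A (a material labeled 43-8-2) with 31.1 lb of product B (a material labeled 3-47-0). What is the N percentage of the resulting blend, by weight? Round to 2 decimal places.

34.66% N

Total mass = 118 + 31.1 = 149.1 lb.
N mass = 43%×118 + 3%×31.1 = 51.673 lb.
% N = 51.673 / 149.1 = 34.6566%.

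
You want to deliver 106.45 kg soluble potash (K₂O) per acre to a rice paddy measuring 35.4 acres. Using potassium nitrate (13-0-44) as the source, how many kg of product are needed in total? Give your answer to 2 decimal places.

8564.39 kg

Product per acre = 106.45 / 44% = 241.932 kg.
Total product = 241.932 × 35.4 = 8564.386 kg.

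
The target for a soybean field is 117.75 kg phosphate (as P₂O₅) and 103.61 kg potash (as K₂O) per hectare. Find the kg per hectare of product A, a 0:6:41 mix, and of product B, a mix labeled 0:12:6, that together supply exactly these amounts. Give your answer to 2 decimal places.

117.72 kg product A, 922.39 kg product B

Let a = kg of product A, b = kg of product B (per hectare).
P₂O₅: 0.06·a + 0.12·b = 117.75
K₂O: 0.41·a + 0.06·b = 103.61
Solving simultaneously: a = 117.724, b = 922.388.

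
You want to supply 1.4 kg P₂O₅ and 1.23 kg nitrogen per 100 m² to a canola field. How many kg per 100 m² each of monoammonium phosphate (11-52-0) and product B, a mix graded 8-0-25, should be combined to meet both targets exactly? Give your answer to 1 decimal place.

With a, b = kg per 100 m² of monoammonium phosphate and product B:
P₂O₅: 0.52·a + 0·b = 1.4
N: 0.11·a + 0.08·b = 1.23
Eliminate b: (row1) − 0/0.08·(row2) → 0.52·a = 1.4, so a = 2.69231.
Then b = (1.23 − 0.11·2.69231) / 0.08 = 11.6731.

2.7 kg monoammonium phosphate, 11.7 kg product B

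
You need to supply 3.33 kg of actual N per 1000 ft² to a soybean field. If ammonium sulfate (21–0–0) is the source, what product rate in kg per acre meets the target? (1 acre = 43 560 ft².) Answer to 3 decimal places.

Product per 1000 ft² = 3.33 / 21% = 15.8571 kg.
Convert to per acre: 15.8571 × 43.56 = 690.7371 kg.

690.737 kg of product per acre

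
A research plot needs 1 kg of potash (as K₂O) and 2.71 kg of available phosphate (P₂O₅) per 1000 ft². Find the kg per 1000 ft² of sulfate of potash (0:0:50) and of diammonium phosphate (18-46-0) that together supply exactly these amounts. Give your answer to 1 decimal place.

Per-1000 ft² balance (a = sulfate of potash, b = diammonium phosphate):
K₂O: 0.5·a + 0·b = 1
P₂O₅: 0·a + 0.46·b = 2.71
Solving simultaneously: a = 2, b = 5.8913.

2.0 kg sulfate of potash, 5.9 kg diammonium phosphate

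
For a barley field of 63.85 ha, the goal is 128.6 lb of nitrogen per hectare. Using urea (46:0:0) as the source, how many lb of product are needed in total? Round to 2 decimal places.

17850.24 lb

Product per hectare = 128.6 / 46% = 279.565 lb.
Total product = 279.565 × 63.85 = 17850.239 lb.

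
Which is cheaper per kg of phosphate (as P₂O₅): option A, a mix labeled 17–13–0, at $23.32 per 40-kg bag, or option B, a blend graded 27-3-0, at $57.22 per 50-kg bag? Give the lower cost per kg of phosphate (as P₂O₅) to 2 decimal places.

$4.48 per kg P₂O₅ (option A)

option A: P₂O₅ per bag = 40 × 13% = 5.2 kg; cost = 23.32 / 5.2 = $4.4846/kg P₂O₅.
option B: P₂O₅ per bag = 50 × 3% = 1.5 kg; cost = 57.22 / 1.5 = $38.1467/kg P₂O₅.
option A is cheaper.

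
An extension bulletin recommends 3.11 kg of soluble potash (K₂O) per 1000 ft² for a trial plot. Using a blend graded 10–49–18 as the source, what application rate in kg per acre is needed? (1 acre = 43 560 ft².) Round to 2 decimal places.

752.62 kg of product per acre

Product per 1000 ft² = 3.11 / 18% = 17.2778 kg.
Convert to per acre: 17.2778 × 43.56 = 752.62 kg.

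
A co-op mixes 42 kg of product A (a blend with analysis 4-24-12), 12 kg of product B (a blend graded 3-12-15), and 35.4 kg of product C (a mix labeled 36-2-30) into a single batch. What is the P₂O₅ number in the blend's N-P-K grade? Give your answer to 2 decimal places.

13.68% P₂O₅

Total mass = 42 + 12 + 35.4 = 89.4 kg.
P₂O₅ mass = 24%×42 + 12%×12 + 2%×35.4 = 12.228 kg.
% P₂O₅ = 12.228 / 89.4 = 13.6779%.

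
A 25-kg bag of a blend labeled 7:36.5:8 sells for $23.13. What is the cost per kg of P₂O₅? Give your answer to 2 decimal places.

P₂O₅ in bag = 25 × 36.5% = 9.125 kg.
Cost per kg P₂O₅ = $23.13 / 9.125 = $2.5348.

$2.53 per kg P₂O₅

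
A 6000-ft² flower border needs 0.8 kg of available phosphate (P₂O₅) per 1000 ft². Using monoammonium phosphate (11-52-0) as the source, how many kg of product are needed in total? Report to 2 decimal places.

Product per 1000 ft² = 0.8 / 52% = 1.53846 kg.
Total product = 1.53846 × 6000 / 1000 = 9.23077 kg.

9.23 kg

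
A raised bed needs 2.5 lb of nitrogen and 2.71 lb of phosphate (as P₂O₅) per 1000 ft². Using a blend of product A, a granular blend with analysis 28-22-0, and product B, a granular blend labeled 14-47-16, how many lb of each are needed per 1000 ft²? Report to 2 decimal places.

7.89 lb product A, 2.07 lb product B

Let a = lb of product A, b = lb of product B (per 1000 ft²).
N: 0.28·a + 0.14·b = 2.5
P₂O₅: 0.22·a + 0.47·b = 2.71
Eliminate a: (row1) − 0.28/0.22·(row2) → -0.458182·b = -0.949091, so b = 2.07143.
Back-substitute: a = (2.5 − 0.14·2.07143) / 0.28 = 7.89286.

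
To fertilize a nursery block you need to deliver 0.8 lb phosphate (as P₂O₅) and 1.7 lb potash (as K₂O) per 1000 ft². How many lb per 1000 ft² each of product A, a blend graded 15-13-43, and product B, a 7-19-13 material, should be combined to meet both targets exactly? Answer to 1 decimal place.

3.4 lb product A, 1.9 lb product B

With a, b = lb per 1000 ft² of product A and product B:
P₂O₅: 0.13·a + 0.19·b = 0.8
K₂O: 0.43·a + 0.13·b = 1.7
Solving simultaneously: a = 3.37963, b = 1.89815.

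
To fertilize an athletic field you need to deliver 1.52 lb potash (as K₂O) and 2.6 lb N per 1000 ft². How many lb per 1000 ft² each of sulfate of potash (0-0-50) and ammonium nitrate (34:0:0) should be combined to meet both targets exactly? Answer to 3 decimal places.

3.040 lb sulfate of potash, 7.647 lb ammonium nitrate

With a, b = lb per 1000 ft² of sulfate of potash and ammonium nitrate:
K₂O: 0.5·a + 0·b = 1.52
N: 0·a + 0.34·b = 2.6
Solving simultaneously: a = 3.04, b = 7.64706.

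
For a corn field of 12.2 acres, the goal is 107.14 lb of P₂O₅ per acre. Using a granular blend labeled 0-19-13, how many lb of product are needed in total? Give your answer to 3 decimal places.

6879.516 lb

Product per acre = 107.14 / 19% = 563.895 lb.
Total product = 563.895 × 12.2 = 6879.5158 lb.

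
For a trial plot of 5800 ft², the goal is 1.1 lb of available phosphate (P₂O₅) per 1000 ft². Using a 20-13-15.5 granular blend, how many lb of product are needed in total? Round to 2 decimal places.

49.08 lb

Product per 1000 ft² = 1.1 / 13% = 8.46154 lb.
Total product = 8.46154 × 5800 / 1000 = 49.0769 lb.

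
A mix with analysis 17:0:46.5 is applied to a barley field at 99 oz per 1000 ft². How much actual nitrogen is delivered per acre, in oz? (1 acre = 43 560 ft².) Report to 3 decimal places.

nitrogen per 1000 ft² = 99 × 17% = 16.83 oz.
Convert to per acre: 16.83 × 43.56 = 733.1148 oz.

733.115 oz N per acre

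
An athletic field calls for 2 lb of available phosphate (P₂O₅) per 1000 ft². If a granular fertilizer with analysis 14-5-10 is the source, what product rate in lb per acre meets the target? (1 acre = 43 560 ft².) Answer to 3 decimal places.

1742.400 lb of product per acre

Product per 1000 ft² = 2 / 5% = 40 lb.
Convert to per acre: 40 × 43.56 = 1742.4 lb.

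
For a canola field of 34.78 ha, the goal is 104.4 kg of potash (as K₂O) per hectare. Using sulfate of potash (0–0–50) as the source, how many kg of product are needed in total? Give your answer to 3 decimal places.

Product per hectare = 104.4 / 50% = 208.8 kg.
Total product = 208.8 × 34.78 = 7262.064 kg.

7262.064 kg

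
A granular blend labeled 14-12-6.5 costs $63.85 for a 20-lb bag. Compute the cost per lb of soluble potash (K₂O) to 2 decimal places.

$49.12 per lb K₂O

K₂O in bag = 20 × 6.5% = 1.3 lb.
Cost per lb K₂O = $63.85 / 1.3 = $49.1154.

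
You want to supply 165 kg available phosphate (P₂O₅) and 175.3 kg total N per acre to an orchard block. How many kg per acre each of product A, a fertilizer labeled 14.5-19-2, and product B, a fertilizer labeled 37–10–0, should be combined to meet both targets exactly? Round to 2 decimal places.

Per-acre balance (a = product A, b = product B):
P₂O₅: 0.19·a + 0.1·b = 165
N: 0.145·a + 0.37·b = 175.3
Solving simultaneously: a = 779.928, b = 168.136.

779.93 kg product A, 168.14 kg product B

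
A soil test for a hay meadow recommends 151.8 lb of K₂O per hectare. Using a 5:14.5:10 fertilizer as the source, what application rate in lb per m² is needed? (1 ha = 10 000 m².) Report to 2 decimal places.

0.15 lb of product per sq m

Product per hectare = 151.8 / 10% = 1518 lb.
Convert to per m²: 1518 × 0.0001 = 0.1518 lb.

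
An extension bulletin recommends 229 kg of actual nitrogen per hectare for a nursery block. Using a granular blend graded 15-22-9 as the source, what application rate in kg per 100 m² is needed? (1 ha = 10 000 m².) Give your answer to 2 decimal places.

Product per hectare = 229 / 15% = 1526.67 kg.
Convert to per 100 m²: 1526.67 × 0.01 = 15.2667 kg.

15.27 kg of product per hundred sq m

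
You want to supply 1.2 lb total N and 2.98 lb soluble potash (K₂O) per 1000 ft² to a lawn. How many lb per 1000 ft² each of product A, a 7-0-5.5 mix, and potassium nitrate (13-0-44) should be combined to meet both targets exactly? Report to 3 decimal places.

With a, b = lb per 1000 ft² of product A and potassium nitrate:
N: 0.07·a + 0.13·b = 1.2
K₂O: 0.055·a + 0.44·b = 2.98
Eliminate a: (row1) − 0.07/0.055·(row2) → -0.43·b = -2.59273, so b = 6.0296.
Back-substitute: a = (1.2 − 0.13·6.0296) / 0.07 = 5.94503.

5.945 lb product A, 6.030 lb potassium nitrate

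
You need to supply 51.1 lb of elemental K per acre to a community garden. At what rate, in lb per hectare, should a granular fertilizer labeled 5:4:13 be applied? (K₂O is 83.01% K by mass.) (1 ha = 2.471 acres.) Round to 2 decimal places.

As K₂O: 51.1 / 0.8301 = 61.5588 lb per acre.
Product per acre = 61.5588 / 13% = 473.53 lb.
Convert to per hectare: 473.53 × 2.471 = 1170.092 lb.

1170.09 lb of product per hectare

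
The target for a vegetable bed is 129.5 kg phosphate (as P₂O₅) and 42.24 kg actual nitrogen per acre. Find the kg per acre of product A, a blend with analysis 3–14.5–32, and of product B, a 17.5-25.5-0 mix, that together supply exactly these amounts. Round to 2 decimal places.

Per-acre balance (a = product A, b = product B):
P₂O₅: 0.145·a + 0.255·b = 129.5
N: 0.03·a + 0.175·b = 42.24
Solving simultaneously: a = 670.877, b = 126.364.

670.88 kg product A, 126.36 kg product B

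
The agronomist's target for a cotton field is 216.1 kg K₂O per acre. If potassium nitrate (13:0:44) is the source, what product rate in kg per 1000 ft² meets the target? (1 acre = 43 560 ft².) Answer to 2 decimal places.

11.27 kg of product per thousand sq ft

Product per acre = 216.1 / 44% = 491.136 kg.
Convert to per 1000 ft²: 491.136 × 0.0229568 = 11.2749 kg.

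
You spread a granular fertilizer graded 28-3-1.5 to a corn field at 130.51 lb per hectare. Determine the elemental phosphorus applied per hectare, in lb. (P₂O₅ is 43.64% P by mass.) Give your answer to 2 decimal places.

1.71 lb P per hectare

P₂O₅ per hectare = 130.51 × 3% = 3.9153 lb.
Elemental P = 3.9153 × 0.4364 = 1.70864 lb per hectare.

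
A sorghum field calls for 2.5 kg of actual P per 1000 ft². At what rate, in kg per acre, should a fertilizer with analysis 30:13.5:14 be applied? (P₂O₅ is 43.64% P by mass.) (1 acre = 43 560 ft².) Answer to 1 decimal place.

As P₂O₅: 2.5 / 0.4364 = 5.72869 kg per 1000 ft².
Product per 1000 ft² = 5.72869 / 13.5% = 42.4347 kg.
Convert to per acre: 42.4347 × 43.56 = 1848.46 kg.

1848.5 kg of product per acre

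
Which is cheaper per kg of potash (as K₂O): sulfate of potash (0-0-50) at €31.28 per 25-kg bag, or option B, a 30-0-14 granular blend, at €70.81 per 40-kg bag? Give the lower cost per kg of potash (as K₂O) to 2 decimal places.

sulfate of potash: K₂O per bag = 25 × 50% = 12.5 kg; cost = 31.28 / 12.5 = €2.5024/kg K₂O.
option B: K₂O per bag = 40 × 14% = 5.6 kg; cost = 70.81 / 5.6 = €12.6446/kg K₂O.
sulfate of potash is cheaper.

€2.50 per kg K₂O (sulfate of potash)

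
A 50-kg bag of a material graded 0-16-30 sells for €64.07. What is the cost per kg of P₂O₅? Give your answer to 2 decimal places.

€8.01 per kg P₂O₅

P₂O₅ in bag = 50 × 16% = 8 kg.
Cost per kg P₂O₅ = €64.07 / 8 = €8.0087.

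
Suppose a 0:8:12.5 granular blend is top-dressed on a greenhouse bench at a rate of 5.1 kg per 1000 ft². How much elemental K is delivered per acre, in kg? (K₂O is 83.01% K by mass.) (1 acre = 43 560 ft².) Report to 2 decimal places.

23.05 kg K per acre

K₂O per 1000 ft² = 5.1 × 12.5% = 0.6375 kg.
Elemental K = 0.6375 × 0.8301 = 0.529189 kg per 1000 ft².
Convert to per acre: 0.529189 × 43.56 = 23.0515 kg.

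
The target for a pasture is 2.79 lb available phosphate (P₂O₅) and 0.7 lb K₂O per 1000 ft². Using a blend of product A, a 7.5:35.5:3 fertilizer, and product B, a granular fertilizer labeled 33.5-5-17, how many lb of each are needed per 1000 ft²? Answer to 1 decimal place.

Let a = lb of product A, b = lb of product B (per 1000 ft²).
P₂O₅: 0.355·a + 0.05·b = 2.79
K₂O: 0.03·a + 0.17·b = 0.7
From row1: a = (2.79 − 0.05·b) / 0.355.
Into row2: 0.03·(2.79 − 0.05·b)/0.355 + 0.17·b = 0.7 → b = 2.80034, a = 7.46474.

7.5 lb product A, 2.8 lb product B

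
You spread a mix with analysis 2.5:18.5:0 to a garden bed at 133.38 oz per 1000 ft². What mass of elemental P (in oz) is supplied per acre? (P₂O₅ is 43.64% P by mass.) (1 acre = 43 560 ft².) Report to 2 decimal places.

469.07 oz P per acre

P₂O₅ per 1000 ft² = 133.38 × 18.5% = 24.6753 oz.
Elemental P = 24.6753 × 0.4364 = 10.7683 oz per 1000 ft².
Convert to per acre: 10.7683 × 43.56 = 469.067 oz.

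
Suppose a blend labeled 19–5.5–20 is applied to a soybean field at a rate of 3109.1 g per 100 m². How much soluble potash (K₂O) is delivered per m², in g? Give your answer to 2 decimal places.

K₂O per 100 m² = 3109.1 × 20% = 621.82 g.
Convert to per m²: 621.82 × 0.01 = 6.2182 g.

6.22 g K₂O per sq m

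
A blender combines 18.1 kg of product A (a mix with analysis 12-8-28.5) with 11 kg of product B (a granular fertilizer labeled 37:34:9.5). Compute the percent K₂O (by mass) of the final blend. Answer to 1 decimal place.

Total mass = 18.1 + 11 = 29.1 kg.
K₂O mass = 28.5%×18.1 + 9.5%×11 = 6.2035 kg.
% K₂O = 6.2035 / 29.1 = 21.3179%.

21.3% K₂O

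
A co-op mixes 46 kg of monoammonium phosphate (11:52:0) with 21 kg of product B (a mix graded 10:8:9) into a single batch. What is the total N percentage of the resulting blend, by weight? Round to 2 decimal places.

Total mass = 46 + 21 = 67 kg.
N mass = 11%×46 + 10%×21 = 7.16 kg.
% N = 7.16 / 67 = 10.6866%.

10.69% N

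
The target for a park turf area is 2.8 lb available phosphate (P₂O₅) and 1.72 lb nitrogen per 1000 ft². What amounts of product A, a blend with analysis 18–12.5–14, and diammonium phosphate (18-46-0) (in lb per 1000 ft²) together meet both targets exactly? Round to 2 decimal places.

Let a = lb of product A, b = lb of diammonium phosphate (per 1000 ft²).
P₂O₅: 0.125·a + 0.46·b = 2.8
N: 0.18·a + 0.18·b = 1.72
Solving simultaneously: a = 4.76285, b = 4.7927.

4.76 lb product A, 4.79 lb diammonium phosphate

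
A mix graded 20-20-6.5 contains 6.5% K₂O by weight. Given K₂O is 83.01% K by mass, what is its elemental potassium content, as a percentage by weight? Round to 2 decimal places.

%K = 6.5 × 0.8301 = 5.39565%.

5.40% K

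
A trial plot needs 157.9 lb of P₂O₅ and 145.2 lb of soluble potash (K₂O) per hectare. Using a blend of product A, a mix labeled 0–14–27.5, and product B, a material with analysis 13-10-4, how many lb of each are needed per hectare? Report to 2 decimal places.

With a, b = lb per hectare of product A and product B:
P₂O₅: 0.14·a + 0.1·b = 157.9
K₂O: 0.275·a + 0.04·b = 145.2
Solving simultaneously: a = 374.612, b = 1054.543.

374.61 lb product A, 1054.54 lb product B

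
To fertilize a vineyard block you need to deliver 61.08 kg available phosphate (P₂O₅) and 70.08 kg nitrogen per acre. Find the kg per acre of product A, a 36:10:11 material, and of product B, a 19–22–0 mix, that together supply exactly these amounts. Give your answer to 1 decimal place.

With a, b = kg per acre of product A and product B:
P₂O₅: 0.1·a + 0.22·b = 61.08
N: 0.36·a + 0.19·b = 70.08
Eliminate b: (row1) − 0.22/0.19·(row2) → -0.316842·a = -20.0653, so a = 63.3289.
Then b = (70.08 − 0.36·63.3289) / 0.19 = 248.85.

63.3 kg product A, 248.9 kg product B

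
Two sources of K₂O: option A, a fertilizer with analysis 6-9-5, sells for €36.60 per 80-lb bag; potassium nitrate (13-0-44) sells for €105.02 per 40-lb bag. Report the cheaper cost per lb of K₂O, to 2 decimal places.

option A: K₂O per bag = 80 × 5% = 4 lb; cost = 36.60 / 4 = €9.1500/lb K₂O.
potassium nitrate: K₂O per bag = 40 × 44% = 17.6 lb; cost = 105.02 / 17.6 = €5.9670/lb K₂O.
potassium nitrate is cheaper.

€5.97 per lb K₂O (potassium nitrate)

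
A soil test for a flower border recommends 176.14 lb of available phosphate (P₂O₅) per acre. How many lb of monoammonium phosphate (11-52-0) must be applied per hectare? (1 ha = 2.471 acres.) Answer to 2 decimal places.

Product per acre = 176.14 / 52% = 338.731 lb.
Convert to per hectare: 338.731 × 2.471 = 837.004 lb.

837.00 lb of product per hectare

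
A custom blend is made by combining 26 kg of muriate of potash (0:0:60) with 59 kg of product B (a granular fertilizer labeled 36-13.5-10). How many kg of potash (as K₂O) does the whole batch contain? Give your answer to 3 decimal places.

21.500 kg K₂O

K₂O mass = 60%×26 + 10%×59 = 21.5 kg.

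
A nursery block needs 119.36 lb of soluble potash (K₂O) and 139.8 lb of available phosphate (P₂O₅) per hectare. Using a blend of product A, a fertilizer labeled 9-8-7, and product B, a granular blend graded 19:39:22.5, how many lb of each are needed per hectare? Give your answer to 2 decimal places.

Per-hectare balance (a = product A, b = product B):
K₂O: 0.07·a + 0.225·b = 119.36
P₂O₅: 0.08·a + 0.39·b = 139.8
Eliminate a: (row1) − 0.07/0.08·(row2) → -0.11625·b = -2.965, so b = 25.5054.
Back-substitute: a = (119.36 − 0.225·25.5054) / 0.07 = 1623.161.

1623.16 lb product A, 25.51 lb product B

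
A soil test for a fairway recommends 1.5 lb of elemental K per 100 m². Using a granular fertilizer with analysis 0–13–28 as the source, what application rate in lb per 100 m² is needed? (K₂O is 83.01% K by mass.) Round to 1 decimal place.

6.5 lb of product per hundred sq m

As K₂O: 1.5 / 0.8301 = 1.80701 lb per 100 m².
Product per 100 m² = 1.80701 / 28% = 6.45361 lb.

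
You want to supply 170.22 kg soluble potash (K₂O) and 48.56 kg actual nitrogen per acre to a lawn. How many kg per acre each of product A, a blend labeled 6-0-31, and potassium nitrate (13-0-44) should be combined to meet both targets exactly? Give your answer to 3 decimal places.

54.835 kg product A, 348.230 kg potassium nitrate

Let a = kg of product A, b = kg of potassium nitrate (per acre).
K₂O: 0.31·a + 0.44·b = 170.22
N: 0.06·a + 0.13·b = 48.56
From row1: a = (170.22 − 0.44·b) / 0.31.
Into row2: 0.06·(170.22 − 0.44·b)/0.31 + 0.13·b = 48.56 → b = 348.2302, a = 54.8345.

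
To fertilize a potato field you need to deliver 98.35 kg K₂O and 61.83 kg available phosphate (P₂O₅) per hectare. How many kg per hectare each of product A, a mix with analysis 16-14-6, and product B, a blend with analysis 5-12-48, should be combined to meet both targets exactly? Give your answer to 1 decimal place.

297.9 kg product A, 167.7 kg product B

Per-hectare balance (a = product A, b = product B):
K₂O: 0.06·a + 0.48·b = 98.35
P₂O₅: 0.14·a + 0.12·b = 61.83
Eliminate b: (row1) − 0.48/0.12·(row2) → -0.5·a = -148.97, so a = 297.94.
Then b = (61.83 − 0.14·297.94) / 0.12 = 167.653.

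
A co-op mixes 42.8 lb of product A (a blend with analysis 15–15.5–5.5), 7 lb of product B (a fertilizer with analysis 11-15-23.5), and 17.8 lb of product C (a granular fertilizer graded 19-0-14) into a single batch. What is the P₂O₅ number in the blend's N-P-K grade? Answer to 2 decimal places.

11.37% P₂O₅

Total mass = 42.8 + 7 + 17.8 = 67.6 lb.
P₂O₅ mass = 15.5%×42.8 + 15%×7 + 0%×17.8 = 7.684 lb.
% P₂O₅ = 7.684 / 67.6 = 11.3669%.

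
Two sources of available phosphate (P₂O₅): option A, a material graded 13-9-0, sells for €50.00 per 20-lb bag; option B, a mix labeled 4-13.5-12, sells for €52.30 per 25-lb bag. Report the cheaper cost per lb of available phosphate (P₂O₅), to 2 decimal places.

option A: P₂O₅ per bag = 20 × 9% = 1.8 lb; cost = 50.00 / 1.8 = €27.7778/lb P₂O₅.
option B: P₂O₅ per bag = 25 × 13.5% = 3.375 lb; cost = 52.30 / 3.375 = €15.4963/lb P₂O₅.
option B is cheaper.

€15.50 per lb P₂O₅ (option B)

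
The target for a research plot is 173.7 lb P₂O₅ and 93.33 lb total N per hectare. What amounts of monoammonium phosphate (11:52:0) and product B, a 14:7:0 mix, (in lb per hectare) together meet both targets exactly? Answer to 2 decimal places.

Per-hectare balance (a = monoammonium phosphate, b = product B):
P₂O₅: 0.52·a + 0.07·b = 173.7
N: 0.11·a + 0.14·b = 93.33
From row1: a = (173.7 − 0.07·b) / 0.52.
Into row2: 0.11·(173.7 − 0.07·b)/0.52 + 0.14·b = 93.33 → b = 451.991, a = 273.194.

273.19 lb monoammonium phosphate, 451.99 lb product B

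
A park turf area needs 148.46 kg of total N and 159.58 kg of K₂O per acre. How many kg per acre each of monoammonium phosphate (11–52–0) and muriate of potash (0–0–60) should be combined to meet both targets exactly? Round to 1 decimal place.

Per-acre balance (a = monoammonium phosphate, b = muriate of potash):
N: 0.11·a + 0·b = 148.46
K₂O: 0·a + 0.6·b = 159.58
Solving simultaneously: a = 1349.64, b = 265.967.

1349.6 kg monoammonium phosphate, 266.0 kg muriate of potash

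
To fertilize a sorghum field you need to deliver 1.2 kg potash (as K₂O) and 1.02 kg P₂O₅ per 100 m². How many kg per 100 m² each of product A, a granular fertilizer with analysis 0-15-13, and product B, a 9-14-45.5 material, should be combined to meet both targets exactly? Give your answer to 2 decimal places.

Let a = kg of product A, b = kg of product B (per 100 m²).
K₂O: 0.13·a + 0.455·b = 1.2
P₂O₅: 0.15·a + 0.14·b = 1.02
Solving simultaneously: a = 5.91608, b = 0.947053.

5.92 kg product A, 0.95 kg product B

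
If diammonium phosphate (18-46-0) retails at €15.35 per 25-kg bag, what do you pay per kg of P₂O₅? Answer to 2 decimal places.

€1.33 per kg P₂O₅

P₂O₅ in bag = 25 × 46% = 11.5 kg.
Cost per kg P₂O₅ = €15.35 / 11.5 = €1.3348.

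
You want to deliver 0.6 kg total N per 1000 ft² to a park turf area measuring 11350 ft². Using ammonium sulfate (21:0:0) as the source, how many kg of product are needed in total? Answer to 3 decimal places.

32.429 kg

Product per 1000 ft² = 0.6 / 21% = 2.85714 kg.
Total product = 2.85714 × 11350 / 1000 = 32.4286 kg.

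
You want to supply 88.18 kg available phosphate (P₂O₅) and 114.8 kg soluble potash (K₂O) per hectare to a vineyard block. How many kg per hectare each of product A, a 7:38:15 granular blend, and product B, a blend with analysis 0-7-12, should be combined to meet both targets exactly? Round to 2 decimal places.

Let a = kg of product A, b = kg of product B (per hectare).
P₂O₅: 0.38·a + 0.07·b = 88.18
K₂O: 0.15·a + 0.12·b = 114.8
Eliminate b: (row1) − 0.07/0.12·(row2) → 0.2925·a = 21.2133, so a = 72.5242.
Then b = (114.8 − 0.15·72.5242) / 0.12 = 866.011.

72.52 kg product A, 866.01 kg product B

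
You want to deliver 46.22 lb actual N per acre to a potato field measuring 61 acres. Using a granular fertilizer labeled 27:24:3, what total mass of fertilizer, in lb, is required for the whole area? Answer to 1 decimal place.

Product per acre = 46.22 / 27% = 171.185 lb.
Total product = 171.185 × 61 = 10442.296 lb.

10442.3 lb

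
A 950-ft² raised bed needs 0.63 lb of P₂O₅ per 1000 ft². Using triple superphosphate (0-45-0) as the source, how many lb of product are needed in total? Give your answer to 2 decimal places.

1.33 lb

Product per 1000 ft² = 0.63 / 45% = 1.4 lb.
Total product = 1.4 × 950 / 1000 = 1.33 lb.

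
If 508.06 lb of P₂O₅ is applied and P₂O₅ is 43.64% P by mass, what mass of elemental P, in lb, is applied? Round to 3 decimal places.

P = 508.06 × 0.4364 = 221.7174 lb.

221.717 lb P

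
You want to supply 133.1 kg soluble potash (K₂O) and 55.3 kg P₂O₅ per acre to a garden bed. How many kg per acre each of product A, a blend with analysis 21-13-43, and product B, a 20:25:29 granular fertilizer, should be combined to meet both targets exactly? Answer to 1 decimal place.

Let a = kg of product A, b = kg of product B (per acre).
K₂O: 0.43·a + 0.29·b = 133.1
P₂O₅: 0.13·a + 0.25·b = 55.3
Eliminate a: (row1) − 0.43/0.13·(row2) → -0.536923·b = -49.8154, so b = 92.7794.
Back-substitute: a = (133.1 − 0.29·92.7794) / 0.43 = 246.963.

247.0 kg product A, 92.8 kg product B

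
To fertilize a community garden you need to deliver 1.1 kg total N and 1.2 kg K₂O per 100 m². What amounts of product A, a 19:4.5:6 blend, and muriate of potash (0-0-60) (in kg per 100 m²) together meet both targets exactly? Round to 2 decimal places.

Let a = kg of product A, b = kg of muriate of potash (per 100 m²).
N: 0.19·a + 0·b = 1.1
K₂O: 0.06·a + 0.6·b = 1.2
Eliminate b: (row1) − 0/0.6·(row2) → 0.19·a = 1.1, so a = 5.78947.
Then b = (1.2 − 0.06·5.78947) / 0.6 = 1.42105.

5.79 kg product A, 1.42 kg muriate of potash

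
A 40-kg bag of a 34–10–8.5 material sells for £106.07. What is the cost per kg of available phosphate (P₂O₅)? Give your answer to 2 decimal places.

P₂O₅ in bag = 40 × 10% = 4 kg.
Cost per kg P₂O₅ = £106.07 / 4 = £26.5175.

£26.52 per kg P₂O₅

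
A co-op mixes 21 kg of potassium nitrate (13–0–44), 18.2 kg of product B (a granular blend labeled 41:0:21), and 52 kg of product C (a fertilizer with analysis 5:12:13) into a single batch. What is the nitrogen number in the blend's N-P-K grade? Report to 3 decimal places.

Total mass = 21 + 18.2 + 52 = 91.2 kg.
N mass = 13%×21 + 41%×18.2 + 5%×52 = 12.792 kg.
% N = 12.792 / 91.2 = 14.0263%.

14.026% N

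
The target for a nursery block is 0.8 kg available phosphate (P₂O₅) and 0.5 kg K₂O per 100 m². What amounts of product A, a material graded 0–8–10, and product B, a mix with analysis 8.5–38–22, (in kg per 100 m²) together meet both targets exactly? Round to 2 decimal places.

Let a = kg of product A, b = kg of product B (per 100 m²).
P₂O₅: 0.08·a + 0.38·b = 0.8
K₂O: 0.1·a + 0.22·b = 0.5
From row1: a = (0.8 − 0.38·b) / 0.08.
Into row2: 0.1·(0.8 − 0.38·b)/0.08 + 0.22·b = 0.5 → b = 1.96078, a = 0.686275.

0.69 kg product A, 1.96 kg product B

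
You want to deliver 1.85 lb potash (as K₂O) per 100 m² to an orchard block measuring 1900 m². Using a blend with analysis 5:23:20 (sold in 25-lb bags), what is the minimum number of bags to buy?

Product per 100 m² = 1.85 / 20% = 9.25 lb.
Total product = 9.25 × 1900 / 100 = 175.75 lb.
Bags = ⌈175.75 / 25⌉ = 8.

8 bags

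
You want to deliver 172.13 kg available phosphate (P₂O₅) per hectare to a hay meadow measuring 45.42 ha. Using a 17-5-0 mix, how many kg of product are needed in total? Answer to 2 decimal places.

156362.89 kg

Product per hectare = 172.13 / 5% = 3442.6 kg.
Total product = 3442.6 × 45.42 = 156362.892 kg.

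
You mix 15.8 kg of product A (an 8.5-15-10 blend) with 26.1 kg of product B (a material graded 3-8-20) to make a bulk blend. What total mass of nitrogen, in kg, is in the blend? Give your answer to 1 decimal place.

2.1 kg N

N mass = 8.5%×15.8 + 3%×26.1 = 2.126 kg.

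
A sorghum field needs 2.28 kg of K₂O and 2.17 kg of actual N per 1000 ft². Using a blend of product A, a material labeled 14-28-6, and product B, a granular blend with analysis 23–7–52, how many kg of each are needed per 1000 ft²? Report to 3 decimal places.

10.237 kg product A, 3.203 kg product B

With a, b = kg per 1000 ft² of product A and product B:
K₂O: 0.06·a + 0.52·b = 2.28
N: 0.14·a + 0.23·b = 2.17
Eliminate a: (row1) − 0.06/0.14·(row2) → 0.421429·b = 1.35, so b = 3.20339.
Back-substitute: a = (2.28 − 0.52·3.20339) / 0.06 = 10.2373.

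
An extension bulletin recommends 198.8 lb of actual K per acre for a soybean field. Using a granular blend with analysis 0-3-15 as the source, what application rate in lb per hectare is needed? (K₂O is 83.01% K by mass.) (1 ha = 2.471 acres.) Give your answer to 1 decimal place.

3945.2 lb of product per hectare

As K₂O: 198.8 / 0.8301 = 239.489 lb per acre.
Product per acre = 239.489 / 15% = 1596.59 lb.
Convert to per hectare: 1596.59 × 2.471 = 3945.19 lb.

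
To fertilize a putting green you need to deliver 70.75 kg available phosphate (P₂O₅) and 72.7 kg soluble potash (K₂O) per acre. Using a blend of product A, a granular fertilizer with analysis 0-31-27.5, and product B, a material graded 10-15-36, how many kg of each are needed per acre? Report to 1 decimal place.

207.0 kg product A, 43.8 kg product B

Let a = kg of product A, b = kg of product B (per acre).
P₂O₅: 0.31·a + 0.15·b = 70.75
K₂O: 0.275·a + 0.36·b = 72.7
Eliminate b: (row1) − 0.15/0.36·(row2) → 0.195417·a = 40.4583, so a = 207.036.
Then b = (72.7 − 0.275·207.036) / 0.36 = 43.7918.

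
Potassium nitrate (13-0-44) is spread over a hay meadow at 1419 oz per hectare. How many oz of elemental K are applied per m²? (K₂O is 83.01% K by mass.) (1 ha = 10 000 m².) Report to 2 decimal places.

0.05 oz K per sq m

K₂O per hectare = 1419 × 44% = 624.36 oz.
Elemental K = 624.36 × 0.8301 = 518.281 oz per hectare.
Convert to per m²: 518.281 × 0.0001 = 0.0518281 oz.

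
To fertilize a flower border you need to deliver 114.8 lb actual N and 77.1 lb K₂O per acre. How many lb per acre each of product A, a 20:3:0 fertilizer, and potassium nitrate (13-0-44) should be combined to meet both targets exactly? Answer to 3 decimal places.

With a, b = lb per acre of product A and potassium nitrate:
N: 0.2·a + 0.13·b = 114.8
K₂O: 0·a + 0.44·b = 77.1
Solving simultaneously: a = 460.1023, b = 175.2273.

460.102 lb product A, 175.227 lb potassium nitrate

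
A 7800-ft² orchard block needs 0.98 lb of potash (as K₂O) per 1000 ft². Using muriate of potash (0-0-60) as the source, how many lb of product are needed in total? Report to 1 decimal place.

12.7 lb

Product per 1000 ft² = 0.98 / 60% = 1.63333 lb.
Total product = 1.63333 × 7800 / 1000 = 12.74 lb.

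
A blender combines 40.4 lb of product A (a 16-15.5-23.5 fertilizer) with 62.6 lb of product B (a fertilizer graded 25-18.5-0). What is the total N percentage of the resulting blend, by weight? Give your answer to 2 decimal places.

Total mass = 40.4 + 62.6 = 103 lb.
N mass = 16%×40.4 + 25%×62.6 = 22.114 lb.
% N = 22.114 / 103 = 21.4699%.

21.47% N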